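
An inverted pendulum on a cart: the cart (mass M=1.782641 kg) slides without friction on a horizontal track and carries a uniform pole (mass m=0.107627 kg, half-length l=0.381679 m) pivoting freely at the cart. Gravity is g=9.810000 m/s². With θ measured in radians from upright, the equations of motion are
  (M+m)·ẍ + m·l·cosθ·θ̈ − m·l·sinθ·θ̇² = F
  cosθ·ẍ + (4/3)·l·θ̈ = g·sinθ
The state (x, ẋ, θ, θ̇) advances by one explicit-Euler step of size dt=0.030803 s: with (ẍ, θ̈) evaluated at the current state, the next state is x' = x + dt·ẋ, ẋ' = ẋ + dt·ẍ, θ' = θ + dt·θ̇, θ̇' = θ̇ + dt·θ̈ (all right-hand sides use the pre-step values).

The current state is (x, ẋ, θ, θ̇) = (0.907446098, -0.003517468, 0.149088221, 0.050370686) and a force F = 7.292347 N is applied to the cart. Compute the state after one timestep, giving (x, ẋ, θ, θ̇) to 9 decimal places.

sinθ=0.148536530, cosθ=0.988906921
temp = (F + m·l·θ̇²·sinθ)/(M+m) = (7.292347 + 0.000015481)/1.890268 = 3.857845809
θ̈ = (g·sinθ − cosθ·temp)/(l·(4/3 − m·cos²θ/(M+m))) = -4.835215089
ẍ = temp − m·l·θ̈·cosθ/(M+m) = 3.961758199
Euler: x'=0.907446098+0.030803·-0.003517468=0.907337749, ẋ'=-0.003517468+0.030803·3.961758199=0.118516570
       θ'=0.149088221+0.030803·0.050370686=0.150639789, θ̇'=0.050370686+0.030803·-4.835215089=-0.098568444

(0.907337749, 0.118516570, 0.150639789, -0.098568444)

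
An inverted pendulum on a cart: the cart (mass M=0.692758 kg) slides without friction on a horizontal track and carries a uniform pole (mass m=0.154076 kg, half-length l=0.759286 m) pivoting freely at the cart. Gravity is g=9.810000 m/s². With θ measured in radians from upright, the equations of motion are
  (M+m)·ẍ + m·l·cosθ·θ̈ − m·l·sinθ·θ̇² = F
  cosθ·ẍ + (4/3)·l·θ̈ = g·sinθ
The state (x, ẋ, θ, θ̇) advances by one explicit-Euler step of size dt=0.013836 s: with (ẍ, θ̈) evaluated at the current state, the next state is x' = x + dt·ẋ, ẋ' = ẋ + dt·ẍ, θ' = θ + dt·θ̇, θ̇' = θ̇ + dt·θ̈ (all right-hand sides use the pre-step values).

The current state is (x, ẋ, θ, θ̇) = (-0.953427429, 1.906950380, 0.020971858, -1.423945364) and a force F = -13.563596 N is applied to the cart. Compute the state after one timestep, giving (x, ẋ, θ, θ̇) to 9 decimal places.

(-0.927042864, 1.649985000, 0.001270150, -1.167366948)

sinθ=0.020970321, cosθ=0.999780099
temp = (F + m·l·θ̇²·sinθ)/(M+m) = (-13.563596 + 0.004974302)/0.846834 = -16.010955746
θ̈ = (g·sinθ − cosθ·temp)/(l·(4/3 − m·cos²θ/(M+m))) = 18.544262511
ẍ = temp − m·l·θ̈·cosθ/(M+m) = -18.572230419
Euler: x'=-0.953427429+0.013836·1.906950380=-0.927042864, ẋ'=1.906950380+0.013836·-18.572230419=1.649985000
       θ'=0.020971858+0.013836·-1.423945364=0.001270150, θ̇'=-1.423945364+0.013836·18.544262511=-1.167366948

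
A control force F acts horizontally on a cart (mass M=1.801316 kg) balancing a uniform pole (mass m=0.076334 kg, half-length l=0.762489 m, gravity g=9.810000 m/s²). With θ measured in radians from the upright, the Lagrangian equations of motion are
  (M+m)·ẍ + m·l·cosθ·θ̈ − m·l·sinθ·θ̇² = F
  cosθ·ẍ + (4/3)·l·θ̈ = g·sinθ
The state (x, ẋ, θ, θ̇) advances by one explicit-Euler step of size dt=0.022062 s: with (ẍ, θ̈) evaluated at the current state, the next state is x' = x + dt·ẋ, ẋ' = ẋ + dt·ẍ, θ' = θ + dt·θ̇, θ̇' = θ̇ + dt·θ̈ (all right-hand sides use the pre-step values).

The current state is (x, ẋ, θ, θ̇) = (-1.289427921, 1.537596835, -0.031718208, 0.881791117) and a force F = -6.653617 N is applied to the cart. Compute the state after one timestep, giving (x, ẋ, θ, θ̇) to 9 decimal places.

sinθ=-0.031712890, cosθ=0.999497020
temp = (F + m·l·θ̇²·sinθ)/(M+m) = (-6.653617 + -0.001435221)/1.877650 = -3.544351834
θ̈ = (g·sinθ − cosθ·temp)/(l·(4/3 − m·cos²θ/(M+m))) = 3.278396080
ẍ = temp − m·l·θ̈·cosθ/(M+m) = -3.645925210
Euler: x'=-1.289427921+0.022062·1.537596835=-1.255505460, ẋ'=1.537596835+0.022062·-3.645925210=1.457160433
       θ'=-0.031718208+0.022062·0.881791117=-0.012264132, θ̇'=0.881791117+0.022062·3.278396080=0.954119091

(-1.255505460, 1.457160433, -0.012264132, 0.954119091)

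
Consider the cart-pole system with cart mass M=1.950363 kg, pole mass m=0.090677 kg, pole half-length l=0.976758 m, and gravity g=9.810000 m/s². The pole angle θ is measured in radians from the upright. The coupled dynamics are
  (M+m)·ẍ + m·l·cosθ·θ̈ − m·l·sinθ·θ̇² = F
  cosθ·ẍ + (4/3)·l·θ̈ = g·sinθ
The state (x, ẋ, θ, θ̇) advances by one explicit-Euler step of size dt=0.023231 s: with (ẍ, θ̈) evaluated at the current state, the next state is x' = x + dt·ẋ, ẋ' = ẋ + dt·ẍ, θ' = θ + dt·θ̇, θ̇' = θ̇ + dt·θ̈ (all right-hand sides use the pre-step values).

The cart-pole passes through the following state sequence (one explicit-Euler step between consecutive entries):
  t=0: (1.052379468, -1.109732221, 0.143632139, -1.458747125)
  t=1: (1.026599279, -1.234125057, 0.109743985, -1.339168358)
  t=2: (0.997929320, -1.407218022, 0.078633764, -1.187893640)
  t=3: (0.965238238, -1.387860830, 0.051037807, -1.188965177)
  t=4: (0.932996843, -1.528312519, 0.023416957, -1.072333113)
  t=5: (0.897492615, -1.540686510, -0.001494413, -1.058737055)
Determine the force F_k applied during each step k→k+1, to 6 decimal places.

F_0 = -10.504735 N
F_1 = -14.651805 N
F_2 = 1.686803 N
F_3 = -11.902170 N
F_4 = -1.037723 N

step 0→1:
  ẍ = (ẋ'−ẋ)/dt = (-1.234125057−-1.109732221)/0.023231 = -5.354605
  θ̈ = (θ̇'−θ̇)/dt = (-1.339168358−-1.458747125)/0.023231 = 5.147379
  sinθ=0.143139, cosθ=0.989703
  F = (M+m)·ẍ + m·l·cosθ·θ̈ − m·l·sinθ·θ̇² = -10.928964 + 0.451206 − 0.026977 = -10.504735
step 1→2:
  ẍ = (ẋ'−ẋ)/dt = (-1.407218022−-1.234125057)/0.023231 = -7.450948
  θ̈ = (θ̇'−θ̇)/dt = (-1.187893640−-1.339168358)/0.023231 = 6.511761
  sinθ=0.109524, cosθ=0.993984
  F = (M+m)·ẍ + m·l·cosθ·θ̈ − m·l·sinθ·θ̇² = -15.207682 + 0.573274 − 0.017397 = -14.651805
step 2→3:
  ẍ = (ẋ'−ẋ)/dt = (-1.387860830−-1.407218022)/0.023231 = 0.833248
  θ̈ = (θ̇'−θ̇)/dt = (-1.188965177−-1.187893640)/0.023231 = -0.046125
  sinθ=0.078553, cosθ=0.996910
  F = (M+m)·ẍ + m·l·cosθ·θ̈ − m·l·sinθ·θ̇² = 1.700693 + -0.004073 − 0.009817 = 1.686803
step 3→4:
  ẍ = (ẋ'−ẋ)/dt = (-1.528312519−-1.387860830)/0.023231 = -6.045874
  θ̈ = (θ̇'−θ̇)/dt = (-1.072333113−-1.188965177)/0.023231 = 5.020536
  sinθ=0.051016, cosθ=0.998698
  F = (M+m)·ẍ + m·l·cosθ·θ̈ − m·l·sinθ·θ̇² = -12.339870 + 0.444087 − 0.006387 = -11.902170
step 4→5:
  ẍ = (ẋ'−ẋ)/dt = (-1.540686510−-1.528312519)/0.023231 = -0.532650
  θ̈ = (θ̇'−θ̇)/dt = (-1.058737055−-1.072333113)/0.023231 = 0.585255
  sinθ=0.023415, cosθ=0.999726
  F = (M+m)·ẍ + m·l·cosθ·θ̈ − m·l·sinθ·θ̇² = -1.087160 + 0.051822 − 0.002385 = -1.037723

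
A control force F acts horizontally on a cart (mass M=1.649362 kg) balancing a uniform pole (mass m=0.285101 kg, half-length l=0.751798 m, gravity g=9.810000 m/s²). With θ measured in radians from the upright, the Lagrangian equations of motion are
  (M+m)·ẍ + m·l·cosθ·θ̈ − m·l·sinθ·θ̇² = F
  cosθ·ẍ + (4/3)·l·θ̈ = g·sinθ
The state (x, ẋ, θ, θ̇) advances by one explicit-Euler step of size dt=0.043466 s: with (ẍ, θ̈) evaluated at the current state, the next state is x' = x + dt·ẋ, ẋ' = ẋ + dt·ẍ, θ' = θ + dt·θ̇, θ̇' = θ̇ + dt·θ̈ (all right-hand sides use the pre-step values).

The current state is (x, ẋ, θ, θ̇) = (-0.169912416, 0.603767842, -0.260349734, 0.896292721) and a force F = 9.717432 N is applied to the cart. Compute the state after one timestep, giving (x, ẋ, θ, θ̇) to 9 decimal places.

(-0.143669043, 0.859203081, -0.221391475, 0.540554839)

sinθ=-0.257418516, cosθ=0.966300009
temp = (F + m·l·θ̇²·sinθ)/(M+m) = (9.717432 + -0.044324049)/1.934463 = 5.000409908
θ̈ = (g·sinθ − cosθ·temp)/(l·(4/3 − m·cos²θ/(M+m))) = -8.184279264
ẍ = temp − m·l·θ̈·cosθ/(M+m) = 5.876667719
Euler: x'=-0.169912416+0.043466·0.603767842=-0.143669043, ẋ'=0.603767842+0.043466·5.876667719=0.859203081
       θ'=-0.260349734+0.043466·0.896292721=-0.221391475, θ̇'=0.896292721+0.043466·-8.184279264=0.540554839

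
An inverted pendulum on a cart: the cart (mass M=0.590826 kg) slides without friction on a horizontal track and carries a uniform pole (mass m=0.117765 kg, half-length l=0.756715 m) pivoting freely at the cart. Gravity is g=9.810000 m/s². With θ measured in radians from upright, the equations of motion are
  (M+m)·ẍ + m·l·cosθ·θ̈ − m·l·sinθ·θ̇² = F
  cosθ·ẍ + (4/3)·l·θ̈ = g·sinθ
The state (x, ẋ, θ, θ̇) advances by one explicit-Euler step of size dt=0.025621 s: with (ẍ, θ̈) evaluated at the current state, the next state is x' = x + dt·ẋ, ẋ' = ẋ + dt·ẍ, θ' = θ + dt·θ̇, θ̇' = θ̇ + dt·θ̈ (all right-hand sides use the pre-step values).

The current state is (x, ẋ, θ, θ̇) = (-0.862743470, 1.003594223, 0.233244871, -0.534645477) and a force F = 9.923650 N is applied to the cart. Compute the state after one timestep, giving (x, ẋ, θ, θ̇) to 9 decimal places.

(-0.837030382, 1.402663328, 0.219546719, -0.861884394)

sinθ=0.231135740, cosθ=0.972921513
temp = (F + m·l·θ̇²·sinθ)/(M+m) = (9.923650 + 0.005887724)/0.708591 = 14.013073444
θ̈ = (g·sinθ − cosθ·temp)/(l·(4/3 − m·cos²θ/(M+m))) = -12.772292921
ẍ = temp − m·l·θ̈·cosθ/(M+m) = 15.575859846
Euler: x'=-0.862743470+0.025621·1.003594223=-0.837030382, ẋ'=1.003594223+0.025621·15.575859846=1.402663328
       θ'=0.233244871+0.025621·-0.534645477=0.219546719, θ̇'=-0.534645477+0.025621·-12.772292921=-0.861884394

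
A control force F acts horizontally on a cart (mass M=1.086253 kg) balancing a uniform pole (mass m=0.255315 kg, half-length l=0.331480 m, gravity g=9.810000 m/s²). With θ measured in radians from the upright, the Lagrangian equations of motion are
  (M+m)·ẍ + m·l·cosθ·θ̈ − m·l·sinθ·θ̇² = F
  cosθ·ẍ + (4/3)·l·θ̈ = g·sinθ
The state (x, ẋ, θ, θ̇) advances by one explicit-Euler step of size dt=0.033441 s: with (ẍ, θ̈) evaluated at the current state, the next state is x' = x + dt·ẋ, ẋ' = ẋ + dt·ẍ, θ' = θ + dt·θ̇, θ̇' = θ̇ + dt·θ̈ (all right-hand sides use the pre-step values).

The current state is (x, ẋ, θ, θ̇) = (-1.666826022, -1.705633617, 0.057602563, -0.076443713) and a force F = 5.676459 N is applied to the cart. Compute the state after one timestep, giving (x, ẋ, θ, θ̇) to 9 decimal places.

sinθ=0.057570714, cosθ=0.998341431
temp = (F + m·l·θ̇²·sinθ)/(M+m) = (5.676459 + 0.000028472)/1.341568 = 4.231233506
θ̈ = (g·sinθ − cosθ·temp)/(l·(4/3 − m·cos²θ/(M+m))) = -9.653032776
ẍ = temp − m·l·θ̈·cosθ/(M+m) = 4.839177883
Euler: x'=-1.666826022+0.033441·-1.705633617=-1.723864116, ẋ'=-1.705633617+0.033441·4.839177883=-1.543806669
       θ'=0.057602563+0.033441·-0.076443713=0.055046209, θ̇'=-0.076443713+0.033441·-9.653032776=-0.399250782

(-1.723864116, -1.543806669, 0.055046209, -0.399250782)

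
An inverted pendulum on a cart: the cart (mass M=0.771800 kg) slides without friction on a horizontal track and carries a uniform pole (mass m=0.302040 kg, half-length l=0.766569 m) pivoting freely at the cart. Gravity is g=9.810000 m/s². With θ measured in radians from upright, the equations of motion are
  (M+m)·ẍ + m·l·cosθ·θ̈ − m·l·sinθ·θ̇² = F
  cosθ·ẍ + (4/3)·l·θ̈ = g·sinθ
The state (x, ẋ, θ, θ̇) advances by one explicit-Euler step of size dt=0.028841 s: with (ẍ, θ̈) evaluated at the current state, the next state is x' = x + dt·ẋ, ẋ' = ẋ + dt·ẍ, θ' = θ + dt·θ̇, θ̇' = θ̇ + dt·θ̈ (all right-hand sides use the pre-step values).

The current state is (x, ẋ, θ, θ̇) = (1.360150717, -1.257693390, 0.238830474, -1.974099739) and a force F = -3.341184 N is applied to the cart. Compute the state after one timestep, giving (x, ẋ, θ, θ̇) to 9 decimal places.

(1.323877582, -1.379716695, 0.181895463, -1.792617535)

sinθ=0.236566459, cosθ=0.971615310
temp = (F + m·l·θ̇²·sinθ)/(M+m) = (-3.341184 + 0.213455360)/1.073840 = -2.912657975
θ̈ = (g·sinθ − cosθ·temp)/(l·(4/3 − m·cos²θ/(M+m))) = 6.292507348
ẍ = temp − m·l·θ̈·cosθ/(M+m) = -4.230897162
Euler: x'=1.360150717+0.028841·-1.257693390=1.323877582, ẋ'=-1.257693390+0.028841·-4.230897162=-1.379716695
       θ'=0.238830474+0.028841·-1.974099739=0.181895463, θ̇'=-1.974099739+0.028841·6.292507348=-1.792617535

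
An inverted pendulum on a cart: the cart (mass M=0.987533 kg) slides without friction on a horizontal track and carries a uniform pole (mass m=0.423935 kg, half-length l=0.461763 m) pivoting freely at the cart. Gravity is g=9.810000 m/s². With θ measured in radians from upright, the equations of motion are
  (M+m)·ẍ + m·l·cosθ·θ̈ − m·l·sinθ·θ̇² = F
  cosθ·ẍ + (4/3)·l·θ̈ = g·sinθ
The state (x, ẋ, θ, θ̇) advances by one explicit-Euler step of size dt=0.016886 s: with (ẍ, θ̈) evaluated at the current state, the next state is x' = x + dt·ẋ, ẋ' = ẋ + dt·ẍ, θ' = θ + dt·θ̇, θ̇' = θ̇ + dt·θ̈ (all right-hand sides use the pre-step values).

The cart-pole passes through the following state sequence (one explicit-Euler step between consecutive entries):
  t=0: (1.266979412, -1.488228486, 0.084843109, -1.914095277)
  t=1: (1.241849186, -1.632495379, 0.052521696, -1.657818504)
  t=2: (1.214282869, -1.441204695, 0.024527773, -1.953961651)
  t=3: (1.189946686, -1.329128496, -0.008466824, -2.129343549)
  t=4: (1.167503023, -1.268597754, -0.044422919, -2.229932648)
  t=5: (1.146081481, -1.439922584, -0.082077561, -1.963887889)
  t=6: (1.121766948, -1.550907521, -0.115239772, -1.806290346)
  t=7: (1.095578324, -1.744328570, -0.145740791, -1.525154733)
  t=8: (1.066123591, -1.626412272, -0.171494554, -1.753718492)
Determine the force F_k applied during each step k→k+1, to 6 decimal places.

F_0 = -9.159466 N
F_1 = 12.532953 N
F_2 = 7.317331 N
F_3 = 3.901086 N
F_4 = -11.196298 N
F_5 = -7.394256 N
F_6 = -12.856694 N
F_7 = 7.300900 N

step 0→1:
  ẍ = (ẋ'−ẋ)/dt = (-1.632495379−-1.488228486)/0.016886 = -8.543580
  θ̈ = (θ̇'−θ̇)/dt = (-1.657818504−-1.914095277)/0.016886 = 15.176879
  sinθ=0.084741, cosθ=0.996403
  F = (M+m)·ẍ + m·l·cosθ·θ̈ − m·l·sinθ·θ̇² = -12.058990 + 2.960301 − 0.060777 = -9.159466
step 1→2:
  ẍ = (ẋ'−ẋ)/dt = (-1.441204695−-1.632495379)/0.016886 = 11.328360
  θ̈ = (θ̇'−θ̇)/dt = (-1.953961651−-1.657818504)/0.016886 = -17.537791
  sinθ=0.052498, cosθ=0.998621
  F = (M+m)·ẍ + m·l·cosθ·θ̈ − m·l·sinθ·θ̇² = 15.989617 + -3.428420 − 0.028244 = 12.532953
step 2→3:
  ẍ = (ẋ'−ẋ)/dt = (-1.329128496−-1.441204695)/0.016886 = 6.637226
  θ̈ = (θ̇'−θ̇)/dt = (-2.129343549−-1.953961651)/0.016886 = -10.386231
  sinθ=0.024525, cosθ=0.999699
  F = (M+m)·ẍ + m·l·cosθ·θ̈ − m·l·sinθ·θ̇² = 9.368232 + -2.032571 − 0.018330 = 7.317331
step 3→4:
  ẍ = (ẋ'−ẋ)/dt = (-1.268597754−-1.329128496)/0.016886 = 3.584670
  θ̈ = (θ̇'−θ̇)/dt = (-2.229932648−-2.129343549)/0.016886 = -5.956952
  sinθ=-0.008467, cosθ=0.999964
  F = (M+m)·ẍ + m·l·cosθ·θ̈ − m·l·sinθ·θ̇² = 5.059647 + -1.166076 − -0.007515 = 3.901086
step 4→5:
  ẍ = (ẋ'−ẋ)/dt = (-1.439922584−-1.268597754)/0.016886 = -10.145969
  θ̈ = (θ̇'−θ̇)/dt = (-1.963887889−-2.229932648)/0.016886 = 15.755345
  sinθ=-0.044408, cosθ=0.999013
  F = (M+m)·ẍ + m·l·cosθ·θ̈ − m·l·sinθ·θ̇² = -14.320710 + 3.081184 − -0.043228 = -11.196298
step 5→6:
  ẍ = (ẋ'−ẋ)/dt = (-1.550907521−-1.439922584)/0.016886 = -6.572601
  θ̈ = (θ̇'−θ̇)/dt = (-1.806290346−-1.963887889)/0.016886 = 9.333030
  sinθ=-0.081985, cosθ=0.996634
  F = (M+m)·ẍ + m·l·cosθ·θ̈ − m·l·sinθ·θ̇² = -9.277016 + 1.820860 − -0.061900 = -7.394256
step 6→7:
  ẍ = (ẋ'−ẋ)/dt = (-1.744328570−-1.550907521)/0.016886 = -11.454521
  θ̈ = (θ̇'−θ̇)/dt = (-1.525154733−-1.806290346)/0.016886 = 16.649036
  sinθ=-0.114985, cosθ=0.993367
  F = (M+m)·ẍ + m·l·cosθ·θ̈ − m·l·sinθ·θ̇² = -16.167690 + 3.237556 − -0.073440 = -12.856694
step 7→8:
  ẍ = (ẋ'−ẋ)/dt = (-1.626412272−-1.744328570)/0.016886 = 6.983081
  θ̈ = (θ̇'−θ̇)/dt = (-1.753718492−-1.525154733)/0.016886 = -13.535696
  sinθ=-0.145225, cosθ=0.989399
  F = (M+m)·ẍ + m·l·cosθ·θ̈ − m·l·sinθ·θ̇² = 9.856395 + -2.621623 − -0.066129 = 7.300900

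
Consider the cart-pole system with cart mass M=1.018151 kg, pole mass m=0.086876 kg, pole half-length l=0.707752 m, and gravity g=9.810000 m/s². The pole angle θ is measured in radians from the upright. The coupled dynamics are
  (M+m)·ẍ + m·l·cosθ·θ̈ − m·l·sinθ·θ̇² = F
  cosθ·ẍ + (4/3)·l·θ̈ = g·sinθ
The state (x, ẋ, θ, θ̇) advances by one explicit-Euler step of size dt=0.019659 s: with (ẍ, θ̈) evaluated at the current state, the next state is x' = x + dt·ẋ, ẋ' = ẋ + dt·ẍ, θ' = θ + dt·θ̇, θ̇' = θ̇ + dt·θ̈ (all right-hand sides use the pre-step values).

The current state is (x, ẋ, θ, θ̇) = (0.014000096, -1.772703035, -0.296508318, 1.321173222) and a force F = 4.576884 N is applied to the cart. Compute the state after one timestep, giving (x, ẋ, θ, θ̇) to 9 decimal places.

sinθ=-0.292182681, cosθ=0.956362526
temp = (F + m·l·θ̇²·sinθ)/(M+m) = (4.576884 + -0.031358474)/1.105027 = 4.113497251
θ̈ = (g·sinθ − cosθ·temp)/(l·(4/3 − m·cos²θ/(M+m))) = -7.617028000
ẍ = temp − m·l·θ̈·cosθ/(M+m) = 4.518834144
Euler: x'=0.014000096+0.019659·-1.772703035=-0.020849473, ẋ'=-1.772703035+0.019659·4.518834144=-1.683867275
       θ'=-0.296508318+0.019659·1.321173222=-0.270535374, θ̇'=1.321173222+0.019659·-7.617028000=1.171430069

(-0.020849473, -1.683867275, -0.270535374, 1.171430069)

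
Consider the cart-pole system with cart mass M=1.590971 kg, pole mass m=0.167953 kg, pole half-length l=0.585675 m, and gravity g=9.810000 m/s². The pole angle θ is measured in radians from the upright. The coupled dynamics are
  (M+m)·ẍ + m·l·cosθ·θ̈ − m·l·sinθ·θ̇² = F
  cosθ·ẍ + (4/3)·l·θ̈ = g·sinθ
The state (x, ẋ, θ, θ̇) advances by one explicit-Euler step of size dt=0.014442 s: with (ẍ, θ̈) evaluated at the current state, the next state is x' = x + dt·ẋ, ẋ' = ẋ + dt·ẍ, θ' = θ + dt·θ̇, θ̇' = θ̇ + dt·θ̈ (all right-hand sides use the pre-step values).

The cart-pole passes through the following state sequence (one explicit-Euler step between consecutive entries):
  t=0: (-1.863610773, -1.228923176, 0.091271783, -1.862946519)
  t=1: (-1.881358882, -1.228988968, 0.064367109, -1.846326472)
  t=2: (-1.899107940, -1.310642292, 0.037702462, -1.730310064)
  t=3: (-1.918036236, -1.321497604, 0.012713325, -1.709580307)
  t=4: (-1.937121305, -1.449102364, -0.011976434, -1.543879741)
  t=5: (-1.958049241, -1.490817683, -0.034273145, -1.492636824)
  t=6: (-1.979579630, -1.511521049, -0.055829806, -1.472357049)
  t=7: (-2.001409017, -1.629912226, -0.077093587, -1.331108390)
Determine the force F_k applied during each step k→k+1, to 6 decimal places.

step 0→1:
  ẍ = (ẋ'−ẋ)/dt = (-1.228988968−-1.228923176)/0.014442 = -0.004556
  θ̈ = (θ̇'−θ̇)/dt = (-1.846326472−-1.862946519)/0.014442 = 1.150813
  sinθ=0.091145, cosθ=0.995838
  F = (M+m)·ẍ + m·l·cosθ·θ̈ − m·l·sinθ·θ̇² = -0.008013 + 0.112730 − 0.031116 = 0.073601
step 1→2:
  ẍ = (ẋ'−ẋ)/dt = (-1.310642292−-1.228988968)/0.014442 = -5.653879
  θ̈ = (θ̇'−θ̇)/dt = (-1.730310064−-1.846326472)/0.014442 = 8.033265
  sinθ=0.064323, cosθ=0.997929
  F = (M+m)·ẍ + m·l·cosθ·θ̈ − m·l·sinθ·θ̇² = -9.944744 + 0.788563 − 0.021569 = -9.177750
step 2→3:
  ẍ = (ẋ'−ẋ)/dt = (-1.321497604−-1.310642292)/0.014442 = -0.751649
  θ̈ = (θ̇'−θ̇)/dt = (-1.709580307−-1.730310064)/0.014442 = 1.435380
  sinθ=0.037694, cosθ=0.999289
  F = (M+m)·ẍ + m·l·cosθ·θ̈ − m·l·sinθ·θ̇² = -1.322093 + 0.141092 − 0.011101 = -1.192102
step 3→4:
  ẍ = (ẋ'−ẋ)/dt = (-1.449102364−-1.321497604)/0.014442 = -8.835671
  θ̈ = (θ̇'−θ̇)/dt = (-1.543879741−-1.709580307)/0.014442 = 11.473519
  sinθ=0.012713, cosθ=0.999919
  F = (M+m)·ẍ + m·l·cosθ·θ̈ − m·l·sinθ·θ̇² = -15.541274 + 1.128512 − 0.003655 = -14.416417
step 4→5:
  ẍ = (ẋ'−ẋ)/dt = (-1.490817683−-1.449102364)/0.014442 = -2.888472
  θ̈ = (θ̇'−θ̇)/dt = (-1.492636824−-1.543879741)/0.014442 = 3.548187
  sinθ=-0.011976, cosθ=0.999928
  F = (M+m)·ẍ + m·l·cosθ·θ̈ − m·l·sinθ·θ̇² = -5.080603 + 0.348995 − -0.002808 = -4.728800
step 5→6:
  ẍ = (ẋ'−ẋ)/dt = (-1.511521049−-1.490817683)/0.014442 = -1.433553
  θ̈ = (θ̇'−θ̇)/dt = (-1.472357049−-1.492636824)/0.014442 = 1.404222
  sinθ=-0.034266, cosθ=0.999413
  F = (M+m)·ẍ + m·l·cosθ·θ̈ − m·l·sinθ·θ̇² = -2.521510 + 0.138046 − -0.007510 = -2.375954
step 6→7:
  ẍ = (ẋ'−ẋ)/dt = (-1.629912226−-1.511521049)/0.014442 = -8.197700
  θ̈ = (θ̇'−θ̇)/dt = (-1.331108390−-1.472357049)/0.014442 = 9.780408
  sinθ=-0.055801, cosθ=0.998442
  F = (M+m)·ẍ + m·l·cosθ·θ̈ − m·l·sinθ·θ̇² = -14.419130 + 0.960559 − -0.011899 = -13.446672

F_0 = 0.073601 N
F_1 = -9.177750 N
F_2 = -1.192102 N
F_3 = -14.416417 N
F_4 = -4.728800 N
F_5 = -2.375954 N
F_6 = -13.446672 N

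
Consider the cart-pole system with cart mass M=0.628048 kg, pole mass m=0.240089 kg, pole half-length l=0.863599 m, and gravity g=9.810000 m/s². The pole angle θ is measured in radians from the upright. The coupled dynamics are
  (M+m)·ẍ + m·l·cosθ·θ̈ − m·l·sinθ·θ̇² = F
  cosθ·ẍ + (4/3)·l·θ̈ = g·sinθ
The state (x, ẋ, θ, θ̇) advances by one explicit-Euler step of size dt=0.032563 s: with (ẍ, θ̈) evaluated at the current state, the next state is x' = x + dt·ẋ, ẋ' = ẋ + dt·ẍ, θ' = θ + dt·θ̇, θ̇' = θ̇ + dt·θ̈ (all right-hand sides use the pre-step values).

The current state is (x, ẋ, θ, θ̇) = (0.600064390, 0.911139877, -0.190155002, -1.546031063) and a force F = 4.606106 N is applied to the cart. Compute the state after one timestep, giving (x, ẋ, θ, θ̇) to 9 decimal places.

(0.629733838, 1.138085637, -0.240498412, -1.792007493)

sinθ=-0.189011105, cosθ=0.981974950
temp = (F + m·l·θ̇²·sinθ)/(M+m) = (4.606106 + -0.093671645)/0.868137 = 5.197836695
θ̈ = (g·sinθ − cosθ·temp)/(l·(4/3 − m·cos²θ/(M+m))) = -7.553862663
ẍ = temp − m·l·θ̈·cosθ/(M+m) = 6.969436489
Euler: x'=0.600064390+0.032563·0.911139877=0.629733838, ẋ'=0.911139877+0.032563·6.969436489=1.138085637
       θ'=-0.190155002+0.032563·-1.546031063=-0.240498412, θ̇'=-1.546031063+0.032563·-7.553862663=-1.792007493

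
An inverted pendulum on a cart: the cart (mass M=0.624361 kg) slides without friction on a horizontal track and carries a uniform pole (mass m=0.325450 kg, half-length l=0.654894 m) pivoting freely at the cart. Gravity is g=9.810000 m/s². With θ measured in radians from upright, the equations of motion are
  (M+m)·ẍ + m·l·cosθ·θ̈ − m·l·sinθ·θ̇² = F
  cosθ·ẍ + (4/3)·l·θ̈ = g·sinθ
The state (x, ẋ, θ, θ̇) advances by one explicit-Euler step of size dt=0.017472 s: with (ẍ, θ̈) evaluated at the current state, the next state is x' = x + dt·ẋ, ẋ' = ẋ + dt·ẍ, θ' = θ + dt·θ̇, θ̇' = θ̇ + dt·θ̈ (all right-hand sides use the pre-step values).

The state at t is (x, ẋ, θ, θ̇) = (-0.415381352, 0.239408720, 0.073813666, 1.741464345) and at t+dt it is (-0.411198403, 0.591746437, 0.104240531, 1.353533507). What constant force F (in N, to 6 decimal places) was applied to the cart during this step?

ẍ = (ẋ'−ẋ)/dt = (0.591746437−0.239408720)/0.017472 = 20.165849
θ̈ = (θ̇'−θ̇)/dt = (1.353533507−1.741464345)/0.017472 = -22.203001
sinθ=0.073747, cosθ=0.997277
F = (M+m)·ẍ + m·l·cosθ·θ̈ − m·l·sinθ·θ̇² = 19.153745 + -4.719356 − 0.047668 = 14.386721

F = 14.386721 N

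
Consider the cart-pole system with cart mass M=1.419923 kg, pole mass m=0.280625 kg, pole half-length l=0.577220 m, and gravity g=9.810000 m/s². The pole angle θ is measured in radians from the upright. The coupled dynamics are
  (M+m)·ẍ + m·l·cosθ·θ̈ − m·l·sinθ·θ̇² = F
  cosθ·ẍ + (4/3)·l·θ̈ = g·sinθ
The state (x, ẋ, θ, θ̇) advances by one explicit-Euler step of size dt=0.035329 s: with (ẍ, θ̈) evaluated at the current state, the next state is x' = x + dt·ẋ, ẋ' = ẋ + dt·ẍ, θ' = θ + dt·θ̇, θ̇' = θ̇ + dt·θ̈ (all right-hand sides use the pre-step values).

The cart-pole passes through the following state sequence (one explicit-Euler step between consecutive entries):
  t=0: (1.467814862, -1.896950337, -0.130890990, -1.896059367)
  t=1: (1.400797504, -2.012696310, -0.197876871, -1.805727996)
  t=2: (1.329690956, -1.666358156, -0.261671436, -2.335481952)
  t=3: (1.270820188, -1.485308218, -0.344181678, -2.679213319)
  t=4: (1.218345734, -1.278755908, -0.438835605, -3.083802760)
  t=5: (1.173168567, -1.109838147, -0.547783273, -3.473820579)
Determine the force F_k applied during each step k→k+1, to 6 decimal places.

F_0 = -5.084760 N
F_1 = 14.393179 N
F_2 = 7.420986 N
F_3 = 8.588420 N
F_4 = 7.166517 N

step 0→1:
  ẍ = (ẋ'−ẋ)/dt = (-2.012696310−-1.896950337)/0.035329 = -3.276231
  θ̈ = (θ̇'−θ̇)/dt = (-1.805727996−-1.896059367)/0.035329 = 2.556862
  sinθ=-0.130518, cosθ=0.991446
  F = (M+m)·ẍ + m·l·cosθ·θ̈ − m·l·sinθ·θ̇² = -5.571388 + 0.410624 − -0.076005 = -5.084760
step 1→2:
  ẍ = (ẋ'−ẋ)/dt = (-1.666358156−-2.012696310)/0.035329 = 9.803225
  θ̈ = (θ̇'−θ̇)/dt = (-2.335481952−-1.805727996)/0.035329 = -14.994875
  sinθ=-0.196588, cosθ=0.980486
  F = (M+m)·ẍ + m·l·cosθ·θ̈ − m·l·sinθ·θ̇² = 16.670856 + -2.381508 − -0.103832 = 14.393179
step 2→3:
  ẍ = (ẋ'−ẋ)/dt = (-1.485308218−-1.666358156)/0.035329 = 5.124683
  θ̈ = (θ̇'−θ̇)/dt = (-2.679213319−-2.335481952)/0.035329 = -9.729439
  sinθ=-0.258695, cosθ=0.965959
  F = (M+m)·ẍ + m·l·cosθ·θ̈ − m·l·sinθ·θ̇² = 8.714770 + -1.522349 − -0.228565 = 7.420986
step 3→4:
  ẍ = (ẋ'−ẋ)/dt = (-1.278755908−-1.485308218)/0.035329 = 5.846537
  θ̈ = (θ̇'−θ̇)/dt = (-3.083802760−-2.679213319)/0.035329 = -11.452049
  sinθ=-0.337426, cosθ=0.941352
  F = (M+m)·ẍ + m·l·cosθ·θ̈ − m·l·sinθ·θ̇² = 9.942317 + -1.746236 − -0.392339 = 8.588420
step 4→5:
  ẍ = (ẋ'−ẋ)/dt = (-1.109838147−-1.278755908)/0.035329 = 4.781278
  θ̈ = (θ̇'−θ̇)/dt = (-3.473820579−-3.083802760)/0.035329 = -11.039594
  sinθ=-0.424886, cosθ=0.905247
  F = (M+m)·ẍ + m·l·cosθ·θ̈ − m·l·sinθ·θ̇² = 8.130792 + -1.618780 − -0.654505 = 7.166517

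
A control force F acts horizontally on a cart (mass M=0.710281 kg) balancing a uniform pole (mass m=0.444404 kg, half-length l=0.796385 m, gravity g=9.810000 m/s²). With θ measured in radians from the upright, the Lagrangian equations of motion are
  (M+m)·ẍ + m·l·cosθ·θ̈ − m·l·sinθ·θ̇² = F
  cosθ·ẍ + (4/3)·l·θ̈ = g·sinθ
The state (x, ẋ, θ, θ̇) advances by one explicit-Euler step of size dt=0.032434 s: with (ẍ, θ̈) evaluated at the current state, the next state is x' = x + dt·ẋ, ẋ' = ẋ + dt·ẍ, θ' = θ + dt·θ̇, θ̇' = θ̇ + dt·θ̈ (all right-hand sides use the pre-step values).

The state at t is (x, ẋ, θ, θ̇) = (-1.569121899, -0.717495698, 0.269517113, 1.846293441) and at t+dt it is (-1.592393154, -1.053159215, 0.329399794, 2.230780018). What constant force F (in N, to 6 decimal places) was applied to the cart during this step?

ẍ = (ẋ'−ẋ)/dt = (-1.053159215−-0.717495698)/0.032434 = -10.349125
θ̈ = (θ̇'−θ̇)/dt = (2.230780018−1.846293441)/0.032434 = 11.854430
sinθ=0.266266, cosθ=0.963900
F = (M+m)·ẍ + m·l·cosθ·θ̈ − m·l·sinθ·θ̇² = -11.949979 + 4.044022 − 0.321232 = -8.227189

F = -8.227189 N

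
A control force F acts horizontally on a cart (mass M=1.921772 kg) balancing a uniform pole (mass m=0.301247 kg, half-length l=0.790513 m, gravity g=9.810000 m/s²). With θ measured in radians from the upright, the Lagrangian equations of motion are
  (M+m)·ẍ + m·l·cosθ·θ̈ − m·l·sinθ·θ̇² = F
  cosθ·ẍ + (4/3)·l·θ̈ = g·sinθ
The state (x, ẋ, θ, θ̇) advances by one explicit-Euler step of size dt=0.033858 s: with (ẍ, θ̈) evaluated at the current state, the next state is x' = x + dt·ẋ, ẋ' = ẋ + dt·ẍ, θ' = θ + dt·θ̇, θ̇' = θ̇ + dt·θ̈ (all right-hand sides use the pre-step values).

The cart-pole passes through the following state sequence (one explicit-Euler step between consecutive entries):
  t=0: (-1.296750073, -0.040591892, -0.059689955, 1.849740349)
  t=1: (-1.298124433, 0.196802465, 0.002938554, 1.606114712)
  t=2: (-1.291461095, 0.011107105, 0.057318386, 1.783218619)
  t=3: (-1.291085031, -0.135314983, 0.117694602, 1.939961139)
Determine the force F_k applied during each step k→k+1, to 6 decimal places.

step 0→1:
  ẍ = (ẋ'−ẋ)/dt = (0.196802465−-0.040591892)/0.033858 = 7.011470
  θ̈ = (θ̇'−θ̇)/dt = (1.606114712−1.849740349)/0.033858 = -7.195512
  sinθ=-0.059655, cosθ=0.998219
  F = (M+m)·ẍ + m·l·cosθ·θ̈ − m·l·sinθ·θ̇² = 15.586631 + -1.710485 − -0.048607 = 13.924753
step 1→2:
  ẍ = (ẋ'−ẋ)/dt = (0.011107105−0.196802465)/0.033858 = -5.484534
  θ̈ = (θ̇'−θ̇)/dt = (1.783218619−1.606114712)/0.033858 = 5.230785
  sinθ=0.002939, cosθ=0.999996
  F = (M+m)·ẍ + m·l·cosθ·θ̈ − m·l·sinθ·θ̇² = -12.192224 + 1.245652 − 0.001805 = -10.948377
step 2→3:
  ẍ = (ẋ'−ẋ)/dt = (-0.135314983−0.011107105)/0.033858 = -4.324594
  θ̈ = (θ̇'−θ̇)/dt = (1.939961139−1.783218619)/0.033858 = 4.629409
  sinθ=0.057287, cosθ=0.998358
  F = (M+m)·ẍ + m·l·cosθ·θ̈ − m·l·sinθ·θ̇² = -9.613654 + 1.100635 − 0.043381 = -8.556399

F_0 = 13.924753 N
F_1 = -10.948377 N
F_2 = -8.556399 N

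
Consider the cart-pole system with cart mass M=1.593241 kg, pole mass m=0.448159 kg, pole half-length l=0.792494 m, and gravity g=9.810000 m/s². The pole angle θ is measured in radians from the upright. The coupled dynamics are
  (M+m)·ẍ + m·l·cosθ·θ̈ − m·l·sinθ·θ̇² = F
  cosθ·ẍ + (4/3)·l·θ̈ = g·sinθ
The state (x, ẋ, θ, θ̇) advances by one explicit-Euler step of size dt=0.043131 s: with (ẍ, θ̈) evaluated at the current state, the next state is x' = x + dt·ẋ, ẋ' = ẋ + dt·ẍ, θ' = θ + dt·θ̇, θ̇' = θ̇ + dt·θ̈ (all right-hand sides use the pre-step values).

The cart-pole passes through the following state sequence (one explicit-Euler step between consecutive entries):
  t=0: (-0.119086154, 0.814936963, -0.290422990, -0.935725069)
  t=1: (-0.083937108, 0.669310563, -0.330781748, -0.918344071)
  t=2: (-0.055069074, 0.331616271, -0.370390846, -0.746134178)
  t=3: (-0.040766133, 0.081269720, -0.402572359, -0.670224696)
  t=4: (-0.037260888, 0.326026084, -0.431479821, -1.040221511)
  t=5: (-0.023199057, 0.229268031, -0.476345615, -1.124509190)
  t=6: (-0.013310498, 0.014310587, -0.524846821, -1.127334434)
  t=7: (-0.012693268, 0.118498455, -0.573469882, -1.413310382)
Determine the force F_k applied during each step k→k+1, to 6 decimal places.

step 0→1:
  ẍ = (ẋ'−ẋ)/dt = (0.669310563−0.814936963)/0.043131 = -3.376374
  θ̈ = (θ̇'−θ̇)/dt = (-0.918344071−-0.935725069)/0.043131 = 0.402982
  sinθ=-0.286358, cosθ=0.958123
  F = (M+m)·ẍ + m·l·cosθ·θ̈ − m·l·sinθ·θ̇² = -6.892530 + 0.137131 − -0.089050 = -6.666350
step 1→2:
  ẍ = (ẋ'−ẋ)/dt = (0.331616271−0.669310563)/0.043131 = -7.829503
  θ̈ = (θ̇'−θ̇)/dt = (-0.746134178−-0.918344071)/0.043131 = 3.992717
  sinθ=-0.324782, cosθ=0.945789
  F = (M+m)·ẍ + m·l·cosθ·θ̈ − m·l·sinθ·θ̇² = -15.983147 + 1.341192 − -0.097282 = -14.544674
step 2→3:
  ẍ = (ẋ'−ẋ)/dt = (0.081269720−0.331616271)/0.043131 = -5.804330
  θ̈ = (θ̇'−θ̇)/dt = (-0.670224696−-0.746134178)/0.043131 = 1.759975
  sinθ=-0.361980, cosθ=0.932186
  F = (M+m)·ẍ + m·l·cosθ·θ̈ − m·l·sinθ·θ̇² = -11.848959 + 0.582689 − -0.071573 = -11.194697
step 3→4:
  ẍ = (ẋ'−ẋ)/dt = (0.326026084−0.081269720)/0.043131 = 5.674720
  θ̈ = (θ̇'−θ̇)/dt = (-1.040221511−-0.670224696)/0.043131 = -8.578443
  sinθ=-0.391786, cosθ=0.920056
  F = (M+m)·ẍ + m·l·cosθ·θ̈ − m·l·sinθ·θ̇² = 11.584374 + -2.803180 − -0.062506 = 8.843700
step 4→5:
  ẍ = (ẋ'−ẋ)/dt = (0.229268031−0.326026084)/0.043131 = -2.243353
  θ̈ = (θ̇'−θ̇)/dt = (-1.124509190−-1.040221511)/0.043131 = -1.954225
  sinθ=-0.418215, cosθ=0.908348
  F = (M+m)·ẍ + m·l·cosθ·θ̈ − m·l·sinθ·θ̇² = -4.579581 + -0.630456 − -0.160724 = -5.049313
step 5→6:
  ẍ = (ẋ'−ẋ)/dt = (0.014310587−0.229268031)/0.043131 = -4.983827
  θ̈ = (θ̇'−θ̇)/dt = (-1.127334434−-1.124509190)/0.043131 = -0.065504
  sinθ=-0.458535, cosθ=0.888677
  F = (M+m)·ẍ + m·l·cosθ·θ̈ − m·l·sinθ·θ̇² = -10.173985 + -0.020675 − -0.205933 = -9.988726
step 6→7:
  ẍ = (ẋ'−ẋ)/dt = (0.118498455−0.014310587)/0.043131 = 2.415614
  θ̈ = (θ̇'−θ̇)/dt = (-1.413310382−-1.127334434)/0.043131 = -6.630404
  sinθ=-0.501080, cosθ=0.865401
  F = (M+m)·ẍ + m·l·cosθ·θ̈ − m·l·sinθ·θ̇² = 4.931235 + -2.037912 − -0.226173 = 3.119497

F_0 = -6.666350 N
F_1 = -14.544674 N
F_2 = -11.194697 N
F_3 = 8.843700 N
F_4 = -5.049313 N
F_5 = -9.988726 N
F_6 = 3.119497 N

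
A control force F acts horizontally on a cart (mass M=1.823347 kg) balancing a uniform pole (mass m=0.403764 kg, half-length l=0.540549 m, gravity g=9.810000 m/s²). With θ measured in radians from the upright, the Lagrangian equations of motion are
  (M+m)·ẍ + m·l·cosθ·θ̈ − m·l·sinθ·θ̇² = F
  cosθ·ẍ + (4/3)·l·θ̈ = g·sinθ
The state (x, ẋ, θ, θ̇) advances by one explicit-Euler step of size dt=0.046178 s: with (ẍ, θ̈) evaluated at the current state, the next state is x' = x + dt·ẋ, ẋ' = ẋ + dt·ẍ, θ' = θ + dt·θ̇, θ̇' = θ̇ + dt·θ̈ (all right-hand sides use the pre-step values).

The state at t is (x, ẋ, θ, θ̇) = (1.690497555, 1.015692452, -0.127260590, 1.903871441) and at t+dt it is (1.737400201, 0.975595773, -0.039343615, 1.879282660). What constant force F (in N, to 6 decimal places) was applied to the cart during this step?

ẍ = (ẋ'−ẋ)/dt = (0.975595773−1.015692452)/0.046178 = -0.868307
θ̈ = (θ̇'−θ̇)/dt = (1.879282660−1.903871441)/0.046178 = -0.532478
sinθ=-0.126917, cosθ=0.991913
F = (M+m)·ẍ + m·l·cosθ·θ̈ − m·l·sinθ·θ̇² = -1.933816 + -0.115276 − -0.100406 = -1.948686

F = -1.948686 N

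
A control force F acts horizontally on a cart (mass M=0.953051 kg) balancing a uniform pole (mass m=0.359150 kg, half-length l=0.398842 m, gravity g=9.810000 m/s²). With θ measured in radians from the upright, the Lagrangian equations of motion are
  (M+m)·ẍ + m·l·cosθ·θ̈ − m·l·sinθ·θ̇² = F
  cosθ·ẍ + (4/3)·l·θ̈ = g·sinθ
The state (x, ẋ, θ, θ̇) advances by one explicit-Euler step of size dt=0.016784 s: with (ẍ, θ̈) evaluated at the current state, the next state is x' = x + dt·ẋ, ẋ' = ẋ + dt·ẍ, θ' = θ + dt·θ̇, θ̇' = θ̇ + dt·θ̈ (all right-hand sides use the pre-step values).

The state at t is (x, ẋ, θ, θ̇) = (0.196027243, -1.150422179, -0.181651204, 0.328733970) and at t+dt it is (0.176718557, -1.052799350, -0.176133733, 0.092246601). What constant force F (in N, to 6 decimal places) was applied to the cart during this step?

F = 5.650003 N

ẍ = (ẋ'−ẋ)/dt = (-1.052799350−-1.150422179)/0.016784 = 5.816422
θ̈ = (θ̇'−θ̇)/dt = (0.092246601−0.328733970)/0.016784 = -14.090048
sinθ=-0.180654, cosθ=0.983547
F = (M+m)·ẍ + m·l·cosθ·θ̈ − m·l·sinθ·θ̇² = 7.632315 + -1.985108 − -0.002796 = 5.650003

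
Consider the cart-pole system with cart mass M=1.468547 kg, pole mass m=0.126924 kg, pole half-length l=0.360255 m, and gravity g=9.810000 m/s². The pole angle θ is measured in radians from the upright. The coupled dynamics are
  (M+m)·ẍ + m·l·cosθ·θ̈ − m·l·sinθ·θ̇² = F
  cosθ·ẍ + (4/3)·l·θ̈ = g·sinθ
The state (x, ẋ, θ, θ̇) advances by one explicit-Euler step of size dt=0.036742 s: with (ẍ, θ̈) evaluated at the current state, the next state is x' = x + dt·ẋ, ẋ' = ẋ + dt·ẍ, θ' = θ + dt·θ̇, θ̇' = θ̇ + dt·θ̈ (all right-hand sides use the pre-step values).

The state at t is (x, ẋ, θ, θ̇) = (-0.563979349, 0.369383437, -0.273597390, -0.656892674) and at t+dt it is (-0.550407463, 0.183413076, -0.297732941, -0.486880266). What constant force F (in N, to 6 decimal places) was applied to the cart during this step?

ẍ = (ẋ'−ẋ)/dt = (0.183413076−0.369383437)/0.036742 = -5.061520
θ̈ = (θ̇'−θ̇)/dt = (-0.486880266−-0.656892674)/0.036742 = 4.627195
sinθ=-0.270197, cosθ=0.962805
F = (M+m)·ẍ + m·l·cosθ·θ̈ − m·l·sinθ·θ̇² = -8.075508 + 0.203709 − -0.005331 = -7.866468

F = -7.866468 N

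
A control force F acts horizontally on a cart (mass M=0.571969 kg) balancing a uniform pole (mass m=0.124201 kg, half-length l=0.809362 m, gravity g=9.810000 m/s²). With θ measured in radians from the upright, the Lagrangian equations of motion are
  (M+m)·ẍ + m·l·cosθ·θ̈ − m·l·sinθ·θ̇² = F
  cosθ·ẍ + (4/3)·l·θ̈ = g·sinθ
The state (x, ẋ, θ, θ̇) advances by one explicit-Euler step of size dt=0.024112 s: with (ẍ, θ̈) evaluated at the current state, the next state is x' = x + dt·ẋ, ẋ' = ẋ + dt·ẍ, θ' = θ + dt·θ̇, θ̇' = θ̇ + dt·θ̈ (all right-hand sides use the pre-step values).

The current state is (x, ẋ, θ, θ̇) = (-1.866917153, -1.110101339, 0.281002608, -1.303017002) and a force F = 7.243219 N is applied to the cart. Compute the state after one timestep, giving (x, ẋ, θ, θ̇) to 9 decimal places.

sinθ=0.277319071, cosθ=0.960777879
temp = (F + m·l·θ̇²·sinθ)/(M+m) = (7.243219 + 0.047331232)/0.696170 = 10.472370587
θ̈ = (g·sinθ − cosθ·temp)/(l·(4/3 − m·cos²θ/(M+m))) = -7.761327803
ẍ = temp − m·l·θ̈·cosθ/(M+m) = 11.549112504
Euler: x'=-1.866917153+0.024112·-1.110101339=-1.893683916, ẋ'=-1.110101339+0.024112·11.549112504=-0.831629138
       θ'=0.281002608+0.024112·-1.303017002=0.249584262, θ̇'=-1.303017002+0.024112·-7.761327803=-1.490158138

(-1.893683916, -0.831629138, 0.249584262, -1.490158138)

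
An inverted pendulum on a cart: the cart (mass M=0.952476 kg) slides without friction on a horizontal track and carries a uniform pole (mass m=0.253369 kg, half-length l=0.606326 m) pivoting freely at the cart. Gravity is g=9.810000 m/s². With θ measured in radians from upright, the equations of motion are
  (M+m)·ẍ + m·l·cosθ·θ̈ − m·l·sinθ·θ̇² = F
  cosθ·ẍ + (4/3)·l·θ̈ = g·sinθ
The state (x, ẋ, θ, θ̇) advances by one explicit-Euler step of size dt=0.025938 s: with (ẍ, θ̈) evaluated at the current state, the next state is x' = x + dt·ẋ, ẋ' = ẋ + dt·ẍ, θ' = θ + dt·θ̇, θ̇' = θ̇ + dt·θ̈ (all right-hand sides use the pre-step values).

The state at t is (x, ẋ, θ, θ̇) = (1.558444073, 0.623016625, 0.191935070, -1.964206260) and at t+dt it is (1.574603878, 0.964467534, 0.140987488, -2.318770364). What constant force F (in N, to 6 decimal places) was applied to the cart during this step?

F = 13.699393 N

ẍ = (ẋ'−ẋ)/dt = (0.964467534−0.623016625)/0.025938 = 13.164119
θ̈ = (θ̇'−θ̇)/dt = (-2.318770364−-1.964206260)/0.025938 = -13.669678
sinθ=0.190759, cosθ=0.981637
F = (M+m)·ẍ + m·l·cosθ·θ̈ − m·l·sinθ·θ̇² = 15.873887 + -2.061431 − 0.113062 = 13.699393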